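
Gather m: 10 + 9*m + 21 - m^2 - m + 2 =-m^2 + 8*m + 33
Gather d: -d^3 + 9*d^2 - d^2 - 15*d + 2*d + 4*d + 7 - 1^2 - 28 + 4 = -d^3 + 8*d^2 - 9*d - 18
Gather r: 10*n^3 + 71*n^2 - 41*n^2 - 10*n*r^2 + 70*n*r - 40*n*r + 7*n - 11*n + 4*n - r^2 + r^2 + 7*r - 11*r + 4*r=10*n^3 + 30*n^2 - 10*n*r^2 + 30*n*r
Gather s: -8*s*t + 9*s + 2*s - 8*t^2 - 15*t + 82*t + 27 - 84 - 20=s*(11 - 8*t) - 8*t^2 + 67*t - 77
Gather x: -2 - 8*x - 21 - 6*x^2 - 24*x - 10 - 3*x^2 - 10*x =-9*x^2 - 42*x - 33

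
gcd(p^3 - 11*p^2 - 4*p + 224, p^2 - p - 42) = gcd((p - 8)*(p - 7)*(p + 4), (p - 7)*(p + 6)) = p - 7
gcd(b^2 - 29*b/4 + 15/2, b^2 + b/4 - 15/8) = b - 5/4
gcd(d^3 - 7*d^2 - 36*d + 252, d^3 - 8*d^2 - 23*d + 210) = d^2 - 13*d + 42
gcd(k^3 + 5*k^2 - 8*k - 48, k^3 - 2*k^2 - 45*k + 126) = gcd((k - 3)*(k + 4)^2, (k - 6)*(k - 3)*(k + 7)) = k - 3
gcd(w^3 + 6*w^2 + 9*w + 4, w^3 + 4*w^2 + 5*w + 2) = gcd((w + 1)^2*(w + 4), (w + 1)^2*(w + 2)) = w^2 + 2*w + 1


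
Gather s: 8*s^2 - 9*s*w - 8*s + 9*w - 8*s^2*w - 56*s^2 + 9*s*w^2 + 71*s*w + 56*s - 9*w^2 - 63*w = s^2*(-8*w - 48) + s*(9*w^2 + 62*w + 48) - 9*w^2 - 54*w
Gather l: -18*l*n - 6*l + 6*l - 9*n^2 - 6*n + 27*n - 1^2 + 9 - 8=-18*l*n - 9*n^2 + 21*n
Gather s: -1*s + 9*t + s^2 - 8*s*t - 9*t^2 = s^2 + s*(-8*t - 1) - 9*t^2 + 9*t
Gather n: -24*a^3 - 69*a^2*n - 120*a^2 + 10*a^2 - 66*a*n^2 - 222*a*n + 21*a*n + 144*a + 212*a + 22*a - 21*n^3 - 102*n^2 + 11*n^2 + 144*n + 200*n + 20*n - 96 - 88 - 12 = -24*a^3 - 110*a^2 + 378*a - 21*n^3 + n^2*(-66*a - 91) + n*(-69*a^2 - 201*a + 364) - 196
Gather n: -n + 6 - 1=5 - n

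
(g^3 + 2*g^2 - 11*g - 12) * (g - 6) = g^4 - 4*g^3 - 23*g^2 + 54*g + 72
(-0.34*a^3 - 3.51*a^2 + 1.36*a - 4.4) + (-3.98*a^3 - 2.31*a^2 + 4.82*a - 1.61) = -4.32*a^3 - 5.82*a^2 + 6.18*a - 6.01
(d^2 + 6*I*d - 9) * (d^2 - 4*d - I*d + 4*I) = d^4 - 4*d^3 + 5*I*d^3 - 3*d^2 - 20*I*d^2 + 12*d + 9*I*d - 36*I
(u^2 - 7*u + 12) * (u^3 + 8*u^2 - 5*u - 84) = u^5 + u^4 - 49*u^3 + 47*u^2 + 528*u - 1008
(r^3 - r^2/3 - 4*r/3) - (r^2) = r^3 - 4*r^2/3 - 4*r/3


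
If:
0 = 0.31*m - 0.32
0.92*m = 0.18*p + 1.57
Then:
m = 1.03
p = -3.45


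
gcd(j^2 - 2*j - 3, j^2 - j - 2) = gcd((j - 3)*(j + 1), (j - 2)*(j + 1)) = j + 1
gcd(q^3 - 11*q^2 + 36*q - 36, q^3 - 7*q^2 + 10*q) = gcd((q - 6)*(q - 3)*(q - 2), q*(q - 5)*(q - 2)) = q - 2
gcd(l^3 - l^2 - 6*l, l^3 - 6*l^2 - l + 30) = l^2 - l - 6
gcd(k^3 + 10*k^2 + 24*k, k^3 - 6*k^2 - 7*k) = k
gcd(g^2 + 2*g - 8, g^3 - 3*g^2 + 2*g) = g - 2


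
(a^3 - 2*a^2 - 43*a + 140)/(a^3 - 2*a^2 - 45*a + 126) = (a^2 - 9*a + 20)/(a^2 - 9*a + 18)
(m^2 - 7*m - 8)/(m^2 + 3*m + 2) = (m - 8)/(m + 2)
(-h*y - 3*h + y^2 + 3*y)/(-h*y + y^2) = (y + 3)/y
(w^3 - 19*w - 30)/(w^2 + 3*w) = w - 3 - 10/w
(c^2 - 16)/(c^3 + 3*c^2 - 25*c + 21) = (c^2 - 16)/(c^3 + 3*c^2 - 25*c + 21)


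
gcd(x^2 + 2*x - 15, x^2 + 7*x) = 1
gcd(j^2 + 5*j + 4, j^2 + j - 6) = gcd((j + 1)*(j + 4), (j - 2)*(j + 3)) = 1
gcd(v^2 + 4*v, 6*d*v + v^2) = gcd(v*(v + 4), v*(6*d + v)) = v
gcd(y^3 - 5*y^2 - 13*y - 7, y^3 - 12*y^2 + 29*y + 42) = y^2 - 6*y - 7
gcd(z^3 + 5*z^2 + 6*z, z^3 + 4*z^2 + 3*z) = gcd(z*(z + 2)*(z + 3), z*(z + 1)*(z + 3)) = z^2 + 3*z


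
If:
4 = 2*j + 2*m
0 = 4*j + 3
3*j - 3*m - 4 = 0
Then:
No Solution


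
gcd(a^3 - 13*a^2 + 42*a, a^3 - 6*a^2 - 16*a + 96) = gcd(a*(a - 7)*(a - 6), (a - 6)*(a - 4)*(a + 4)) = a - 6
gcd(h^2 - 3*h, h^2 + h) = h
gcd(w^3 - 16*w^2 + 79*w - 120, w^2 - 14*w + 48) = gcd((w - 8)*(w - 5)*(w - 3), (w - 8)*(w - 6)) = w - 8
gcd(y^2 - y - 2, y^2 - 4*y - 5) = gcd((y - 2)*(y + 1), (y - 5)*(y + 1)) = y + 1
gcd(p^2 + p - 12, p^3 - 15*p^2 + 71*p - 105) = p - 3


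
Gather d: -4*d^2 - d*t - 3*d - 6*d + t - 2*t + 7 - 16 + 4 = -4*d^2 + d*(-t - 9) - t - 5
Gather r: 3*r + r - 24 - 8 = 4*r - 32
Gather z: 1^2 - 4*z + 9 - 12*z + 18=28 - 16*z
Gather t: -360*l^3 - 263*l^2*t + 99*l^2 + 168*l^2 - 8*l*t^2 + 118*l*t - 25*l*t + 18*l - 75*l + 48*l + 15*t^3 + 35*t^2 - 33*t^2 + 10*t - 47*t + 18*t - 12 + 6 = -360*l^3 + 267*l^2 - 9*l + 15*t^3 + t^2*(2 - 8*l) + t*(-263*l^2 + 93*l - 19) - 6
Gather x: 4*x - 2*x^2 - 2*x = -2*x^2 + 2*x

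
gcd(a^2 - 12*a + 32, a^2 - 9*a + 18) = 1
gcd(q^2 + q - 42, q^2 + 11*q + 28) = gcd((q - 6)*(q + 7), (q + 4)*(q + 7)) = q + 7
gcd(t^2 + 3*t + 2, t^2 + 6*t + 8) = t + 2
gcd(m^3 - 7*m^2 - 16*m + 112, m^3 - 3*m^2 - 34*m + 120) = m - 4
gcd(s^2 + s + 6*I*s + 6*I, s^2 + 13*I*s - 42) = s + 6*I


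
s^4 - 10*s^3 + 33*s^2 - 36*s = s*(s - 4)*(s - 3)^2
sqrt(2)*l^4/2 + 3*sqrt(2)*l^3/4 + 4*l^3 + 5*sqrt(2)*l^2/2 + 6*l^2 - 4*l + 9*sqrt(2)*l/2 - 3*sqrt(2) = (l - 1/2)*(l + sqrt(2))*(l + 3*sqrt(2))*(sqrt(2)*l/2 + sqrt(2))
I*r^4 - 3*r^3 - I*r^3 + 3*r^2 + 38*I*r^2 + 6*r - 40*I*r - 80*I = (r - 2)*(r - 5*I)*(r + 8*I)*(I*r + I)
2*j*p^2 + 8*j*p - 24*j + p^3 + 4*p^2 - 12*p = (2*j + p)*(p - 2)*(p + 6)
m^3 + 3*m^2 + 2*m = m*(m + 1)*(m + 2)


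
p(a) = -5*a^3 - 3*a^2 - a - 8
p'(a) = -15*a^2 - 6*a - 1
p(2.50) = -107.38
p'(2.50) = -109.75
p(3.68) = -301.49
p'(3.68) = -226.22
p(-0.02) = -7.98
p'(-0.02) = -0.89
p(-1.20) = -2.48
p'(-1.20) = -15.40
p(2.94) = -163.93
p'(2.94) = -148.29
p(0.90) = -14.98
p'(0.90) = -18.55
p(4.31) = -468.35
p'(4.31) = -305.50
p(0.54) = -10.20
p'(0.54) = -8.61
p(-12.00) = 8212.00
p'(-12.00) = -2089.00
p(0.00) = -8.00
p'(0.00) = -1.00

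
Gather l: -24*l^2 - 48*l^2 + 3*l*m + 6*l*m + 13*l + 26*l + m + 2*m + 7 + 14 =-72*l^2 + l*(9*m + 39) + 3*m + 21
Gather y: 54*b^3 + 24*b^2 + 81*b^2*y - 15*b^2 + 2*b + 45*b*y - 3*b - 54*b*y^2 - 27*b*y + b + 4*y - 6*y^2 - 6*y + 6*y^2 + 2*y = 54*b^3 + 9*b^2 - 54*b*y^2 + y*(81*b^2 + 18*b)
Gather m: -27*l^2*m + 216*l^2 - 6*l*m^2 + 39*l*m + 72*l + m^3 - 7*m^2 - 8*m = 216*l^2 + 72*l + m^3 + m^2*(-6*l - 7) + m*(-27*l^2 + 39*l - 8)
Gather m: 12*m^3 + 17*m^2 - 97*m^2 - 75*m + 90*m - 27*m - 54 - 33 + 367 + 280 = 12*m^3 - 80*m^2 - 12*m + 560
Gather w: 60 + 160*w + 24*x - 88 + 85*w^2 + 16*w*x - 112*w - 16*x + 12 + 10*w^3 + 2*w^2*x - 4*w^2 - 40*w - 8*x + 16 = 10*w^3 + w^2*(2*x + 81) + w*(16*x + 8)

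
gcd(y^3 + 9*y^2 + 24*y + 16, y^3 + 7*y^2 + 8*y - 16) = y^2 + 8*y + 16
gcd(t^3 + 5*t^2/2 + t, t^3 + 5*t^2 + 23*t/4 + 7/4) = t + 1/2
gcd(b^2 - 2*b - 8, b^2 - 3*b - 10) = b + 2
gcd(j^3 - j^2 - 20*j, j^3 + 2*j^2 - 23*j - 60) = j^2 - j - 20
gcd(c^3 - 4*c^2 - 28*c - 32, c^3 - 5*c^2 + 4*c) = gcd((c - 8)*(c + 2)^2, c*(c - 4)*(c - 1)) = 1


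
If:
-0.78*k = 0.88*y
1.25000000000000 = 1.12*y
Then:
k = -1.26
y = 1.12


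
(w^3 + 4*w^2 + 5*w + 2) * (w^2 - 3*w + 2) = w^5 + w^4 - 5*w^3 - 5*w^2 + 4*w + 4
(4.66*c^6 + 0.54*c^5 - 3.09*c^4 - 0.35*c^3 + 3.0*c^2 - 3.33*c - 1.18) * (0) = 0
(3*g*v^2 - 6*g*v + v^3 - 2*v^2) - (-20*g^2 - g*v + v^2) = 20*g^2 + 3*g*v^2 - 5*g*v + v^3 - 3*v^2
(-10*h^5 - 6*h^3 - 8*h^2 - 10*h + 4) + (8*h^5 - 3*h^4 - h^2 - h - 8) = -2*h^5 - 3*h^4 - 6*h^3 - 9*h^2 - 11*h - 4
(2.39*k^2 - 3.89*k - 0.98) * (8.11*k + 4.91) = 19.3829*k^3 - 19.813*k^2 - 27.0477*k - 4.8118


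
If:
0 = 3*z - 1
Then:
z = 1/3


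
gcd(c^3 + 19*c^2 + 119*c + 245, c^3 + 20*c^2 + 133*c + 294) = c^2 + 14*c + 49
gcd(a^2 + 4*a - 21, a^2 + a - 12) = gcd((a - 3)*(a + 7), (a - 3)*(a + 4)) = a - 3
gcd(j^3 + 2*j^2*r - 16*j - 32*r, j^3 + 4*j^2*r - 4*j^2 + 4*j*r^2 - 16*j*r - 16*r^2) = j^2 + 2*j*r - 4*j - 8*r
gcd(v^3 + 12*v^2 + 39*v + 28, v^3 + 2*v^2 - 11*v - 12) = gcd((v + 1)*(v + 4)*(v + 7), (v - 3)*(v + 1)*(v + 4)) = v^2 + 5*v + 4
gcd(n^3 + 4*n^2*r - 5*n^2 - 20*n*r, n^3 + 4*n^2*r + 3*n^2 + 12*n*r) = n^2 + 4*n*r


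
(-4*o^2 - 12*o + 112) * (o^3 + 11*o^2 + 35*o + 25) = -4*o^5 - 56*o^4 - 160*o^3 + 712*o^2 + 3620*o + 2800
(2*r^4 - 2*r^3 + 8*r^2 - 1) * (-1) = -2*r^4 + 2*r^3 - 8*r^2 + 1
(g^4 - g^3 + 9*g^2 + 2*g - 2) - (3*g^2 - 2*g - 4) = g^4 - g^3 + 6*g^2 + 4*g + 2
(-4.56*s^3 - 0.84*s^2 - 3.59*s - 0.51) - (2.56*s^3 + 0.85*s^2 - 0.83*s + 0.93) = -7.12*s^3 - 1.69*s^2 - 2.76*s - 1.44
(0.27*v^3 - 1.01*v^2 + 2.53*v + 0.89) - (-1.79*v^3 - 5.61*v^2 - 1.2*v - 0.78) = 2.06*v^3 + 4.6*v^2 + 3.73*v + 1.67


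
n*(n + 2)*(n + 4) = n^3 + 6*n^2 + 8*n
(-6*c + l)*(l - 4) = -6*c*l + 24*c + l^2 - 4*l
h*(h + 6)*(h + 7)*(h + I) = h^4 + 13*h^3 + I*h^3 + 42*h^2 + 13*I*h^2 + 42*I*h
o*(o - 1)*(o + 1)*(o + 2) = o^4 + 2*o^3 - o^2 - 2*o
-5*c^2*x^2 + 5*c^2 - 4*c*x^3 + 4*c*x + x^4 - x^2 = (-5*c + x)*(c + x)*(x - 1)*(x + 1)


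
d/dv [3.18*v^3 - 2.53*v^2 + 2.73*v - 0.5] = 9.54*v^2 - 5.06*v + 2.73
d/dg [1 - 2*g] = -2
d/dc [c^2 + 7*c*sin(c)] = 7*c*cos(c) + 2*c + 7*sin(c)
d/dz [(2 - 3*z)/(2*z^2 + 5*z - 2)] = 2*(3*z^2 - 4*z - 2)/(4*z^4 + 20*z^3 + 17*z^2 - 20*z + 4)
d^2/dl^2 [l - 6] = 0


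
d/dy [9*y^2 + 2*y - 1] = 18*y + 2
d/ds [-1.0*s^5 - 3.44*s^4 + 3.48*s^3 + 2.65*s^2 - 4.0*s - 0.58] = -5.0*s^4 - 13.76*s^3 + 10.44*s^2 + 5.3*s - 4.0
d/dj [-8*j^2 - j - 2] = -16*j - 1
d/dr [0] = 0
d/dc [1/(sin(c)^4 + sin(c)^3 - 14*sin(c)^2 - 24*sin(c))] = (-4*sin(c)^3 - 3*sin(c)^2 + 28*sin(c) + 24)*cos(c)/((sin(c)^3 + sin(c)^2 - 14*sin(c) - 24)^2*sin(c)^2)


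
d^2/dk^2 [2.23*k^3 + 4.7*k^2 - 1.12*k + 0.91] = 13.38*k + 9.4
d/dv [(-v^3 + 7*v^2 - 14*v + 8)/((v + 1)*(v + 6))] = (-v^4 - 14*v^3 + 45*v^2 + 68*v - 140)/(v^4 + 14*v^3 + 61*v^2 + 84*v + 36)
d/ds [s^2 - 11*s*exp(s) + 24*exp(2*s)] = -11*s*exp(s) + 2*s + 48*exp(2*s) - 11*exp(s)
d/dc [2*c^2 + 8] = 4*c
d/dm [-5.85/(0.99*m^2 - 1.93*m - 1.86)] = (11.583*m - 11.2905)/(-0.99*m^2 + 1.93*m + 1.86)^2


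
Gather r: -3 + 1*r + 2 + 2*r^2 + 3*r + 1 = 2*r^2 + 4*r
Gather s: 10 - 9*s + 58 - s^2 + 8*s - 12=-s^2 - s + 56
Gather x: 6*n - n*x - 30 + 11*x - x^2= 6*n - x^2 + x*(11 - n) - 30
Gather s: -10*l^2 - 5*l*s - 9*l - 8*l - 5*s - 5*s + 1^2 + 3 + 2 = -10*l^2 - 17*l + s*(-5*l - 10) + 6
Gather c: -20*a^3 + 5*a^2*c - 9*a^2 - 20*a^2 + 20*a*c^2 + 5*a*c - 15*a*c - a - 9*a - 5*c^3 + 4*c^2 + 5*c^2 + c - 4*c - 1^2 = -20*a^3 - 29*a^2 - 10*a - 5*c^3 + c^2*(20*a + 9) + c*(5*a^2 - 10*a - 3) - 1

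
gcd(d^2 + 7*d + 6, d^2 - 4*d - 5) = d + 1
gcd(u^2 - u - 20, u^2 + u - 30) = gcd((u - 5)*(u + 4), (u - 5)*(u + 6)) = u - 5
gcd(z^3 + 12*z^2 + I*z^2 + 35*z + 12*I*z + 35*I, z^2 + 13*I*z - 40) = 1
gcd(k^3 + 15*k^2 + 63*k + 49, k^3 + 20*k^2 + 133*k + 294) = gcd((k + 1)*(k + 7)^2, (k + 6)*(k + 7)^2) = k^2 + 14*k + 49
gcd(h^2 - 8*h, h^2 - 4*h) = h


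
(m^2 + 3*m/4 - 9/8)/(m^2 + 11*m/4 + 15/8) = (4*m - 3)/(4*m + 5)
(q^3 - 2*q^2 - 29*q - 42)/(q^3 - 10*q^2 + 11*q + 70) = (q + 3)/(q - 5)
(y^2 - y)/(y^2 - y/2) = 2*(y - 1)/(2*y - 1)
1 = 1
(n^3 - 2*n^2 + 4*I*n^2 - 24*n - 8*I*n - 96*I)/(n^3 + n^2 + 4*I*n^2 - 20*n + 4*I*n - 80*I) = (n^2 - 2*n - 24)/(n^2 + n - 20)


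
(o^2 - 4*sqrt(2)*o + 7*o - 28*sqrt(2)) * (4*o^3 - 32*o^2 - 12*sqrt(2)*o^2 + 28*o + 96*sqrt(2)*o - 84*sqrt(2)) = 4*o^5 - 28*sqrt(2)*o^4 - 4*o^4 - 100*o^3 + 28*sqrt(2)*o^3 + 100*o^2 + 1372*sqrt(2)*o^2 - 4704*o - 1372*sqrt(2)*o + 4704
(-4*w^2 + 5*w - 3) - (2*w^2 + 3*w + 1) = -6*w^2 + 2*w - 4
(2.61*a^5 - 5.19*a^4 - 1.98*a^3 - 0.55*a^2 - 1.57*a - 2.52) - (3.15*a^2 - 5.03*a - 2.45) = 2.61*a^5 - 5.19*a^4 - 1.98*a^3 - 3.7*a^2 + 3.46*a - 0.0699999999999998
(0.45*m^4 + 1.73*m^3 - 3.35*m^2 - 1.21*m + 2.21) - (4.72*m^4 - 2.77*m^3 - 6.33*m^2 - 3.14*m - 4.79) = -4.27*m^4 + 4.5*m^3 + 2.98*m^2 + 1.93*m + 7.0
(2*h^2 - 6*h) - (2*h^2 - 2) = 2 - 6*h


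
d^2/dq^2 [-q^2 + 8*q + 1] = -2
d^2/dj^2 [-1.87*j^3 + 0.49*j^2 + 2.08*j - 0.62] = 0.98 - 11.22*j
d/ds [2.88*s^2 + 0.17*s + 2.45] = 5.76*s + 0.17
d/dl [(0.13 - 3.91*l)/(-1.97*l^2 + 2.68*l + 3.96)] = (-7.7027*l^2 + 0.5122*l - 15.832)/(3.8809*l^4 - 10.5592*l^3 - 8.42*l^2 + 21.2256*l + 15.6816)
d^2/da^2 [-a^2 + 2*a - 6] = -2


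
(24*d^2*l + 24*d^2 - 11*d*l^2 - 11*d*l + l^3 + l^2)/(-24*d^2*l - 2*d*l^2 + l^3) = (-24*d^2*l - 24*d^2 + 11*d*l^2 + 11*d*l - l^3 - l^2)/(l*(24*d^2 + 2*d*l - l^2))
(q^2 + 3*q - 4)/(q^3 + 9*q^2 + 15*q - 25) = (q + 4)/(q^2 + 10*q + 25)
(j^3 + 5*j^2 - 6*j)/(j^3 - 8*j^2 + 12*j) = (j^2 + 5*j - 6)/(j^2 - 8*j + 12)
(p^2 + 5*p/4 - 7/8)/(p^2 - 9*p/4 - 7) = (p - 1/2)/(p - 4)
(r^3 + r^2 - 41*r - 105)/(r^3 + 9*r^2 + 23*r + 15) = (r - 7)/(r + 1)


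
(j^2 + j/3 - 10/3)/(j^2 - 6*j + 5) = (3*j^2 + j - 10)/(3*(j^2 - 6*j + 5))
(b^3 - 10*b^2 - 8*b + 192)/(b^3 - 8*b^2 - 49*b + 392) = (b^2 - 2*b - 24)/(b^2 - 49)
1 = 1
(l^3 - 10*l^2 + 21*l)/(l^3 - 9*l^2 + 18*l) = (l - 7)/(l - 6)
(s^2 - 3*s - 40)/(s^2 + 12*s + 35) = (s - 8)/(s + 7)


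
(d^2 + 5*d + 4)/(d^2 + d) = (d + 4)/d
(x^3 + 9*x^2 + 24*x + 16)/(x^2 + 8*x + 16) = x + 1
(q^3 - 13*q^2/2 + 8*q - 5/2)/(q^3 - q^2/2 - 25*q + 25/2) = (q - 1)/(q + 5)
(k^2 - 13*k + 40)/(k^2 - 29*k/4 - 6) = 4*(k - 5)/(4*k + 3)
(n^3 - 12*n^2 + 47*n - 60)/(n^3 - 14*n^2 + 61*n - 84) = (n - 5)/(n - 7)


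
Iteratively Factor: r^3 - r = (r + 1)*(r^2 - r) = r*(r + 1)*(r - 1)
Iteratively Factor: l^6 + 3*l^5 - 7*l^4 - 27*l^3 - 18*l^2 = (l)*(l^5 + 3*l^4 - 7*l^3 - 27*l^2 - 18*l) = l*(l + 1)*(l^4 + 2*l^3 - 9*l^2 - 18*l) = l^2*(l + 1)*(l^3 + 2*l^2 - 9*l - 18) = l^2*(l + 1)*(l + 3)*(l^2 - l - 6) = l^2*(l - 3)*(l + 1)*(l + 3)*(l + 2)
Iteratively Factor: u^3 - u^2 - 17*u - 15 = (u + 3)*(u^2 - 4*u - 5) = (u - 5)*(u + 3)*(u + 1)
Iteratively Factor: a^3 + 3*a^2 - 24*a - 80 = (a + 4)*(a^2 - a - 20) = (a - 5)*(a + 4)*(a + 4)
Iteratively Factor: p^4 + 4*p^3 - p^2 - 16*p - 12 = (p - 2)*(p^3 + 6*p^2 + 11*p + 6) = (p - 2)*(p + 1)*(p^2 + 5*p + 6) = (p - 2)*(p + 1)*(p + 2)*(p + 3)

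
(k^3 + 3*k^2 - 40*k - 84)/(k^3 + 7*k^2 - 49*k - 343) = (k^2 - 4*k - 12)/(k^2 - 49)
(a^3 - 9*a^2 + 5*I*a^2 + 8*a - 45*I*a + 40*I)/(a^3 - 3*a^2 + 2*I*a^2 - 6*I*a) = (a^3 + a^2*(-9 + 5*I) + a*(8 - 45*I) + 40*I)/(a*(a^2 + a*(-3 + 2*I) - 6*I))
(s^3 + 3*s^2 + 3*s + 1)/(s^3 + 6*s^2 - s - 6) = (s^2 + 2*s + 1)/(s^2 + 5*s - 6)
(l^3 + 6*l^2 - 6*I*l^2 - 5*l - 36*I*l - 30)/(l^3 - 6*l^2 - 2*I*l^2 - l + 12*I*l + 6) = (l^2 + l*(6 - 5*I) - 30*I)/(l^2 - l*(6 + I) + 6*I)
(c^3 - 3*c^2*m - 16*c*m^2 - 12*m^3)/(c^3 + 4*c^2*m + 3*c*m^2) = (c^2 - 4*c*m - 12*m^2)/(c*(c + 3*m))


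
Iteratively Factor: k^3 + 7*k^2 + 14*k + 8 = (k + 2)*(k^2 + 5*k + 4) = (k + 1)*(k + 2)*(k + 4)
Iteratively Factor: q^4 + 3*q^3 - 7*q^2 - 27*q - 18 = (q + 3)*(q^3 - 7*q - 6) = (q - 3)*(q + 3)*(q^2 + 3*q + 2) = (q - 3)*(q + 2)*(q + 3)*(q + 1)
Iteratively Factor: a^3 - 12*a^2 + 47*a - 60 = (a - 3)*(a^2 - 9*a + 20) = (a - 4)*(a - 3)*(a - 5)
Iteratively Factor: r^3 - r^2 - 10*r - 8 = (r + 2)*(r^2 - 3*r - 4) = (r + 1)*(r + 2)*(r - 4)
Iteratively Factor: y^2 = (y)*(y)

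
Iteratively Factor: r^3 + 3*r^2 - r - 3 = (r - 1)*(r^2 + 4*r + 3) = (r - 1)*(r + 1)*(r + 3)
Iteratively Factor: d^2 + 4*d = (d + 4)*(d)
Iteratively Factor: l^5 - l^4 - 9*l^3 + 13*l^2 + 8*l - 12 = (l - 1)*(l^4 - 9*l^2 + 4*l + 12) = (l - 1)*(l + 1)*(l^3 - l^2 - 8*l + 12) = (l - 2)*(l - 1)*(l + 1)*(l^2 + l - 6) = (l - 2)*(l - 1)*(l + 1)*(l + 3)*(l - 2)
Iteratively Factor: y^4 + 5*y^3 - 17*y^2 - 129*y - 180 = (y + 3)*(y^3 + 2*y^2 - 23*y - 60) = (y + 3)^2*(y^2 - y - 20) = (y - 5)*(y + 3)^2*(y + 4)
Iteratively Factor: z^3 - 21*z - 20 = (z - 5)*(z^2 + 5*z + 4) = (z - 5)*(z + 4)*(z + 1)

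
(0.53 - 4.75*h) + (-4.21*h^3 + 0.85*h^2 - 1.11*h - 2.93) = -4.21*h^3 + 0.85*h^2 - 5.86*h - 2.4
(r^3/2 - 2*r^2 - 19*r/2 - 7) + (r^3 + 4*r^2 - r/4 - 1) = 3*r^3/2 + 2*r^2 - 39*r/4 - 8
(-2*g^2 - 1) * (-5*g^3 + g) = 10*g^5 + 3*g^3 - g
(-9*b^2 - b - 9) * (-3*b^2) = 27*b^4 + 3*b^3 + 27*b^2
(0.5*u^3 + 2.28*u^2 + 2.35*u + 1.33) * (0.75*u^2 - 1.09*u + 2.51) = 0.375*u^5 + 1.165*u^4 + 0.5323*u^3 + 4.1588*u^2 + 4.4488*u + 3.3383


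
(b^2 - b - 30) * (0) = 0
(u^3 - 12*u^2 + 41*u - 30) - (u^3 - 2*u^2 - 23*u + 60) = -10*u^2 + 64*u - 90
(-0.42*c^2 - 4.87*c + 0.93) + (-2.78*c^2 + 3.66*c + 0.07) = -3.2*c^2 - 1.21*c + 1.0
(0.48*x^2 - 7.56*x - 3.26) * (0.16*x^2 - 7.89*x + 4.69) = 0.0768*x^4 - 4.9968*x^3 + 61.378*x^2 - 9.73500000000001*x - 15.2894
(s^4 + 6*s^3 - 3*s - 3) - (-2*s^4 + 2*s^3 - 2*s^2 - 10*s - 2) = 3*s^4 + 4*s^3 + 2*s^2 + 7*s - 1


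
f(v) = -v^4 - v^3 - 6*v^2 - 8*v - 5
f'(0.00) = -8.00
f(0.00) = -5.00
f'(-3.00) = 109.00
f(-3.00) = -89.00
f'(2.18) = -89.86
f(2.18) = -83.90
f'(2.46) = -115.22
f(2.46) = -112.50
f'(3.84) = -324.81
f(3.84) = -398.25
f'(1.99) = -75.28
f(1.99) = -68.24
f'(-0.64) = -0.50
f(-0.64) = -2.24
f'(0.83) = -22.31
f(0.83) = -16.82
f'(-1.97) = 34.58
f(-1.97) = -19.94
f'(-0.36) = -3.88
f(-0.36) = -2.87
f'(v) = -4*v^3 - 3*v^2 - 12*v - 8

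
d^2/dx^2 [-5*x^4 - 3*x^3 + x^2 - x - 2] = -60*x^2 - 18*x + 2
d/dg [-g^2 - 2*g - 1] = -2*g - 2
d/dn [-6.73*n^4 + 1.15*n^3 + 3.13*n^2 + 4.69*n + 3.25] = -26.92*n^3 + 3.45*n^2 + 6.26*n + 4.69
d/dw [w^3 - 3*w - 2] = 3*w^2 - 3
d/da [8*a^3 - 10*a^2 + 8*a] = 24*a^2 - 20*a + 8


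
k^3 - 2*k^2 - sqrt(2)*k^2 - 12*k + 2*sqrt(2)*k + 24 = (k - 2)*(k - 3*sqrt(2))*(k + 2*sqrt(2))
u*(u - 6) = u^2 - 6*u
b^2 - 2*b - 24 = (b - 6)*(b + 4)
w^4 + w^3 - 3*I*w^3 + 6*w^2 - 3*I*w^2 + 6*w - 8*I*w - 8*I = (w + 1)*(w - 4*I)*(w - I)*(w + 2*I)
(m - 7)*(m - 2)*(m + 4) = m^3 - 5*m^2 - 22*m + 56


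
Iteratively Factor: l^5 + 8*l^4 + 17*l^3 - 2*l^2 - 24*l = (l - 1)*(l^4 + 9*l^3 + 26*l^2 + 24*l) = l*(l - 1)*(l^3 + 9*l^2 + 26*l + 24) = l*(l - 1)*(l + 2)*(l^2 + 7*l + 12) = l*(l - 1)*(l + 2)*(l + 3)*(l + 4)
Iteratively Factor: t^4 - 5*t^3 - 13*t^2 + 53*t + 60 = (t + 1)*(t^3 - 6*t^2 - 7*t + 60) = (t - 4)*(t + 1)*(t^2 - 2*t - 15) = (t - 5)*(t - 4)*(t + 1)*(t + 3)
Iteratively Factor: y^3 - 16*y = (y - 4)*(y^2 + 4*y) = (y - 4)*(y + 4)*(y)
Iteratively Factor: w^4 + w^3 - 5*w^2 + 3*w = (w + 3)*(w^3 - 2*w^2 + w) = (w - 1)*(w + 3)*(w^2 - w) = (w - 1)^2*(w + 3)*(w)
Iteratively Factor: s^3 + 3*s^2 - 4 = (s + 2)*(s^2 + s - 2) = (s + 2)^2*(s - 1)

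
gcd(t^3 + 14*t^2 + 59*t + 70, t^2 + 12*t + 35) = t^2 + 12*t + 35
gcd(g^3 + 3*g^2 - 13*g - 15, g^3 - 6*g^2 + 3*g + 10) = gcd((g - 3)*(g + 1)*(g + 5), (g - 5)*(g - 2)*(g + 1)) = g + 1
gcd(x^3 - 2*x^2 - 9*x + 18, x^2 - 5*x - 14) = 1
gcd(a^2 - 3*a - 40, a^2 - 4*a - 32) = a - 8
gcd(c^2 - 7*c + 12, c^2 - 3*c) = c - 3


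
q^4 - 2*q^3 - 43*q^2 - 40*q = q*(q - 8)*(q + 1)*(q + 5)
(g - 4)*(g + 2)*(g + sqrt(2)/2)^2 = g^4 - 2*g^3 + sqrt(2)*g^3 - 15*g^2/2 - 2*sqrt(2)*g^2 - 8*sqrt(2)*g - g - 4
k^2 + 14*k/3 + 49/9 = (k + 7/3)^2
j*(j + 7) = j^2 + 7*j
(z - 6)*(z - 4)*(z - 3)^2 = z^4 - 16*z^3 + 93*z^2 - 234*z + 216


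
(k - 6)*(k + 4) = k^2 - 2*k - 24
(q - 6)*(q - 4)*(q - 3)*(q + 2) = q^4 - 11*q^3 + 28*q^2 + 36*q - 144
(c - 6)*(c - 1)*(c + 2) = c^3 - 5*c^2 - 8*c + 12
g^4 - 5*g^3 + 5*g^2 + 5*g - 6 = (g - 3)*(g - 2)*(g - 1)*(g + 1)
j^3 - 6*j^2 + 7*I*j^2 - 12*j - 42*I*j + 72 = (j - 6)*(j + 3*I)*(j + 4*I)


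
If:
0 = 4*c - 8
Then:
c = 2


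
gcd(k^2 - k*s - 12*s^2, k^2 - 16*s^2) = -k + 4*s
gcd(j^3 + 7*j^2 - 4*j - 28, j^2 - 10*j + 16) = j - 2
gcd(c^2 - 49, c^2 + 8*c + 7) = c + 7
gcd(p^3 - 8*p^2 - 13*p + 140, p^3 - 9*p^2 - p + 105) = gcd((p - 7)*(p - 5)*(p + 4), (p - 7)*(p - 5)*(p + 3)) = p^2 - 12*p + 35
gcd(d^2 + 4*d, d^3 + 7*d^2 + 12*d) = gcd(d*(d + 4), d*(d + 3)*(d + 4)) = d^2 + 4*d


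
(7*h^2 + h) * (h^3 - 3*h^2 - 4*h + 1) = 7*h^5 - 20*h^4 - 31*h^3 + 3*h^2 + h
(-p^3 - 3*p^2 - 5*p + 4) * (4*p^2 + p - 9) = -4*p^5 - 13*p^4 - 14*p^3 + 38*p^2 + 49*p - 36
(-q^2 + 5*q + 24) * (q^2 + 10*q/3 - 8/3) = -q^4 + 5*q^3/3 + 130*q^2/3 + 200*q/3 - 64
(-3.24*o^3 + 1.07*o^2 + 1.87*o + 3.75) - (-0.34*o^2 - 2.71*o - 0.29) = -3.24*o^3 + 1.41*o^2 + 4.58*o + 4.04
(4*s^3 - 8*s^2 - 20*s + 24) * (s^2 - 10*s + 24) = 4*s^5 - 48*s^4 + 156*s^3 + 32*s^2 - 720*s + 576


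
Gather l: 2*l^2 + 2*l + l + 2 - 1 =2*l^2 + 3*l + 1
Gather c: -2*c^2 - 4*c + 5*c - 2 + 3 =-2*c^2 + c + 1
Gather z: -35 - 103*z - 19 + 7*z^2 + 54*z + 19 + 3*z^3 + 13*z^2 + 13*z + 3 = 3*z^3 + 20*z^2 - 36*z - 32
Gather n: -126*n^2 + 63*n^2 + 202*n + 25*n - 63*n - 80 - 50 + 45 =-63*n^2 + 164*n - 85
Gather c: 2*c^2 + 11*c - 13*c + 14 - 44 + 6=2*c^2 - 2*c - 24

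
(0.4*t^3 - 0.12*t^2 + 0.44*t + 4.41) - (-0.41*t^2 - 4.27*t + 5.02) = 0.4*t^3 + 0.29*t^2 + 4.71*t - 0.609999999999999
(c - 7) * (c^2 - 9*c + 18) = c^3 - 16*c^2 + 81*c - 126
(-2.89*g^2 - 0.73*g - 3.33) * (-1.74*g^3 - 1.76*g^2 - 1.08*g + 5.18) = 5.0286*g^5 + 6.3566*g^4 + 10.2002*g^3 - 8.321*g^2 - 0.184999999999999*g - 17.2494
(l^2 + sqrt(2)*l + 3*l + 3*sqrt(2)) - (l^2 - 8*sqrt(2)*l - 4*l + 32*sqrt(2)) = 7*l + 9*sqrt(2)*l - 29*sqrt(2)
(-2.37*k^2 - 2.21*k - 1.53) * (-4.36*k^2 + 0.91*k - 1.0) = 10.3332*k^4 + 7.4789*k^3 + 7.0297*k^2 + 0.8177*k + 1.53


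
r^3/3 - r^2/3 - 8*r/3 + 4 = (r/3 + 1)*(r - 2)^2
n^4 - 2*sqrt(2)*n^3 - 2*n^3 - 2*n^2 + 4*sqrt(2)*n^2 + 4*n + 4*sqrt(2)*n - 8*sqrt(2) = (n - 2)*(n - 2*sqrt(2))*(n - sqrt(2))*(n + sqrt(2))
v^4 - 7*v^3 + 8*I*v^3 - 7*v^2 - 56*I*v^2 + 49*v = v*(v - 7)*(v + I)*(v + 7*I)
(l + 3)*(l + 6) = l^2 + 9*l + 18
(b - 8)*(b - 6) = b^2 - 14*b + 48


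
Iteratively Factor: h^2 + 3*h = (h)*(h + 3)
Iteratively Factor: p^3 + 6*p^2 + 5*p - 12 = (p + 3)*(p^2 + 3*p - 4) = (p - 1)*(p + 3)*(p + 4)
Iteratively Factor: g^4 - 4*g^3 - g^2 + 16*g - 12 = (g - 3)*(g^3 - g^2 - 4*g + 4) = (g - 3)*(g - 1)*(g^2 - 4) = (g - 3)*(g - 2)*(g - 1)*(g + 2)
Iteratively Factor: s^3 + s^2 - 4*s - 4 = (s - 2)*(s^2 + 3*s + 2) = (s - 2)*(s + 2)*(s + 1)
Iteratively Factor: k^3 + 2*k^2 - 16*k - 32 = (k - 4)*(k^2 + 6*k + 8) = (k - 4)*(k + 2)*(k + 4)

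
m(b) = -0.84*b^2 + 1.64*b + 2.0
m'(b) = 1.64 - 1.68*b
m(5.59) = -15.08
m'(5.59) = -7.75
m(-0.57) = 0.79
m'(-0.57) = 2.60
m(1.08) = 2.79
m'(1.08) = -0.17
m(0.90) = 2.80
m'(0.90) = 0.13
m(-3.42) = -13.43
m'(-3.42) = 7.39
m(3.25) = -1.54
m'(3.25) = -3.82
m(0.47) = 2.59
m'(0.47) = 0.85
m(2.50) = 0.85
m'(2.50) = -2.56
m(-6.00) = -38.08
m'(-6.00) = 11.72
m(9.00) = -51.28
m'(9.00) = -13.48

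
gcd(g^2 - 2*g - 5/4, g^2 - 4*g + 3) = 1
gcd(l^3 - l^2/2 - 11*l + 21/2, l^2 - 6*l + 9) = l - 3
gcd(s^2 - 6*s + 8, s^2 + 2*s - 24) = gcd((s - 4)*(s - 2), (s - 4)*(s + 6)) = s - 4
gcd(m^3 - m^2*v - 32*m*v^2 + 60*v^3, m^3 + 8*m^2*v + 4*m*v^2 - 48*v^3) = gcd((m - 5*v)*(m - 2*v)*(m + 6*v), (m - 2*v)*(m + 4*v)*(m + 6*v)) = -m^2 - 4*m*v + 12*v^2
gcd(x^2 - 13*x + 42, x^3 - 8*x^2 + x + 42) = x - 7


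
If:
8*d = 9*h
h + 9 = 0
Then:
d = -81/8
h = -9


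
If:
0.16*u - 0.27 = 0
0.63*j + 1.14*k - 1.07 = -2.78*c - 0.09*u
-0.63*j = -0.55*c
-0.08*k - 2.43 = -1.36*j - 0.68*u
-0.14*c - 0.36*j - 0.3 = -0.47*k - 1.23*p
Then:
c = 0.95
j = 0.83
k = -1.96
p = 1.34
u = 1.69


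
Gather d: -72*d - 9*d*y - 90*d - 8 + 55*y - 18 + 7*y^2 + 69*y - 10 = d*(-9*y - 162) + 7*y^2 + 124*y - 36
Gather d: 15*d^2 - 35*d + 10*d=15*d^2 - 25*d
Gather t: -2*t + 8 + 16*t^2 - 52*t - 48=16*t^2 - 54*t - 40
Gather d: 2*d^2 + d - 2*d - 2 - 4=2*d^2 - d - 6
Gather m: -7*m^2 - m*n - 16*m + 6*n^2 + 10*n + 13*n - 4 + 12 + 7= -7*m^2 + m*(-n - 16) + 6*n^2 + 23*n + 15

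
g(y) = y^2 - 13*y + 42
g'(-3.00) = -19.00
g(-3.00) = 90.00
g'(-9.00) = -31.00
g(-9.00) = 240.00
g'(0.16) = -12.68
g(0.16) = 39.95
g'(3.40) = -6.20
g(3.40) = 9.36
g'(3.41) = -6.18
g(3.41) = 9.30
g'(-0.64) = -14.28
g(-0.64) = 50.73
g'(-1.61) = -16.22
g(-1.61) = 65.52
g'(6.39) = -0.22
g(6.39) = -0.24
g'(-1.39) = -15.78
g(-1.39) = 62.00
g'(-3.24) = -19.48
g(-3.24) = 94.62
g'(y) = 2*y - 13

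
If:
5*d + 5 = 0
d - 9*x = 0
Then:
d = -1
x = -1/9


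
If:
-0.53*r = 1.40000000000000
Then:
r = -2.64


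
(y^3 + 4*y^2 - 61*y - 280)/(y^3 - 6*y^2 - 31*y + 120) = (y + 7)/(y - 3)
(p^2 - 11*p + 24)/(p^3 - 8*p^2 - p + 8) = (p - 3)/(p^2 - 1)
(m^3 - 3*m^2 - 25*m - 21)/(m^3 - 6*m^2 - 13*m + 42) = (m + 1)/(m - 2)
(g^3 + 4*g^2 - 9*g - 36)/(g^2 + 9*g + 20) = (g^2 - 9)/(g + 5)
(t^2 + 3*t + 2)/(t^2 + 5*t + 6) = (t + 1)/(t + 3)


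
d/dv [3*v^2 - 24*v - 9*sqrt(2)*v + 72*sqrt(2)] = 6*v - 24 - 9*sqrt(2)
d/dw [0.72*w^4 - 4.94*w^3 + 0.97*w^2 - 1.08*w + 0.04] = 2.88*w^3 - 14.82*w^2 + 1.94*w - 1.08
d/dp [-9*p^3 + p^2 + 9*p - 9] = -27*p^2 + 2*p + 9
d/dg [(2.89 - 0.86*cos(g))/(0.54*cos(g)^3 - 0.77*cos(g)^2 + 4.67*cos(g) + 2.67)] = (-0.9288*cos(g)^3 + 5.344*cos(g)^2 - 4.4506*cos(g) + 15.7925)*sin(g)/(0.2916*cos(g)^6 - 0.8316*cos(g)^5 + 5.6365*cos(g)^4 - 4.3082*cos(g)^3 + 17.6971*cos(g)^2 + 24.9378*cos(g) + 7.1289)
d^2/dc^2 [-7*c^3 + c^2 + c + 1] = 2 - 42*c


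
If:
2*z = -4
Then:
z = -2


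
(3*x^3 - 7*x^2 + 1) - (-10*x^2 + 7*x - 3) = 3*x^3 + 3*x^2 - 7*x + 4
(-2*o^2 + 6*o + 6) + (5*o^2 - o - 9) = 3*o^2 + 5*o - 3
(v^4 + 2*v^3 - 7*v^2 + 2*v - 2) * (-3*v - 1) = -3*v^5 - 7*v^4 + 19*v^3 + v^2 + 4*v + 2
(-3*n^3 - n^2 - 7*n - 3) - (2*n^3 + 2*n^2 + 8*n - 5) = -5*n^3 - 3*n^2 - 15*n + 2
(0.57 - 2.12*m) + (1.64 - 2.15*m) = 2.21 - 4.27*m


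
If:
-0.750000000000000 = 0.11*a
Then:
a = -6.82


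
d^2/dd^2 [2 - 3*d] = 0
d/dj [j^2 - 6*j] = 2*j - 6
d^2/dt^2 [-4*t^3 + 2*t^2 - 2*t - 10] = 4 - 24*t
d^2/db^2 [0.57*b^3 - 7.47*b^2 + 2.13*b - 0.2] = 3.42*b - 14.94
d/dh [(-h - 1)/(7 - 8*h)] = -15/(8*h - 7)^2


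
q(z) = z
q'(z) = 1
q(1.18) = 1.18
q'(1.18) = 1.00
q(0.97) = 0.97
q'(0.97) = 1.00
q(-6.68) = -6.68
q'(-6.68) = 1.00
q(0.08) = 0.08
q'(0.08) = 1.00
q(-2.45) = -2.45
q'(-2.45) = 1.00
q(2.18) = 2.18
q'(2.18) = 1.00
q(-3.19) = -3.19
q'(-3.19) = 1.00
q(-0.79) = -0.79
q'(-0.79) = 1.00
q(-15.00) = -15.00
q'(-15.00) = 1.00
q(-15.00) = -15.00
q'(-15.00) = 1.00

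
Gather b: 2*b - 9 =2*b - 9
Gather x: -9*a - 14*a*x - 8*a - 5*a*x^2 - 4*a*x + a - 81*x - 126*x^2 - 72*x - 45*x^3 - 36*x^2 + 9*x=-16*a - 45*x^3 + x^2*(-5*a - 162) + x*(-18*a - 144)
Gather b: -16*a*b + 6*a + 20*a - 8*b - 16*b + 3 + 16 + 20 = 26*a + b*(-16*a - 24) + 39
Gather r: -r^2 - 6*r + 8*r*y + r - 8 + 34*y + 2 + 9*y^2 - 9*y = -r^2 + r*(8*y - 5) + 9*y^2 + 25*y - 6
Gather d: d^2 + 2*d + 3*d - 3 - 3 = d^2 + 5*d - 6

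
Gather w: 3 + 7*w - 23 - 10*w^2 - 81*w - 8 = -10*w^2 - 74*w - 28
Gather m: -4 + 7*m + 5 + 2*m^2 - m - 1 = 2*m^2 + 6*m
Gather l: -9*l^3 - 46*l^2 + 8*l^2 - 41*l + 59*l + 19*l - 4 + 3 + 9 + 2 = -9*l^3 - 38*l^2 + 37*l + 10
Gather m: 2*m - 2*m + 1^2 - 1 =0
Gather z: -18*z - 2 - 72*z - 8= -90*z - 10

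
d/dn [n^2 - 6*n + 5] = 2*n - 6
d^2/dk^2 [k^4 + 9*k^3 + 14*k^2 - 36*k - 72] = 12*k^2 + 54*k + 28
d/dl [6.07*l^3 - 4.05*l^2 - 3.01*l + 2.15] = 18.21*l^2 - 8.1*l - 3.01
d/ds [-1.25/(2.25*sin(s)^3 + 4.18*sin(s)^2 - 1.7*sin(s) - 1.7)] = (8.4375*sin(s)^2 + 10.45*sin(s) - 2.125)*cos(s)/(2.25*sin(s)^3 + 4.18*sin(s)^2 - 1.7*sin(s) - 1.7)^2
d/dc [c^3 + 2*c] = 3*c^2 + 2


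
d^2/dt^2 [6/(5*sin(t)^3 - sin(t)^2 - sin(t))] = 6*(-225*sin(t)^3 + 55*sin(t)^2 + 306*sin(t) - 83 - 25/sin(t) + 6/sin(t)^2 + 2/sin(t)^3)/(5*sin(t)^2 - sin(t) - 1)^3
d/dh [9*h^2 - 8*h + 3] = 18*h - 8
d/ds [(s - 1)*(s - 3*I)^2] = (s - 3*I)*(3*s - 2 - 3*I)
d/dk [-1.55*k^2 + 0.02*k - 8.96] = 0.02 - 3.1*k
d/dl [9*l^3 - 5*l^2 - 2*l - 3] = 27*l^2 - 10*l - 2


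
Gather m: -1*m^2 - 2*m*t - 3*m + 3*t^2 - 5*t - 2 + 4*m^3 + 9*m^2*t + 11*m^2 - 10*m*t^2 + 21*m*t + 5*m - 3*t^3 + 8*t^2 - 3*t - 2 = 4*m^3 + m^2*(9*t + 10) + m*(-10*t^2 + 19*t + 2) - 3*t^3 + 11*t^2 - 8*t - 4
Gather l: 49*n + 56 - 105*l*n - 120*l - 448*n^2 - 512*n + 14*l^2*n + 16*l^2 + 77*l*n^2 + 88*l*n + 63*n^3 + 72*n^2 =l^2*(14*n + 16) + l*(77*n^2 - 17*n - 120) + 63*n^3 - 376*n^2 - 463*n + 56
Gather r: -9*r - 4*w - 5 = -9*r - 4*w - 5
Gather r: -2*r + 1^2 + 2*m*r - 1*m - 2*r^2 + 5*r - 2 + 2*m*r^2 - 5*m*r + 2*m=m + r^2*(2*m - 2) + r*(3 - 3*m) - 1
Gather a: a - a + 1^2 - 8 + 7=0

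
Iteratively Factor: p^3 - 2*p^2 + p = (p - 1)*(p^2 - p) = p*(p - 1)*(p - 1)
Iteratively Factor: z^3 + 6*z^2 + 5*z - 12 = (z + 3)*(z^2 + 3*z - 4) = (z + 3)*(z + 4)*(z - 1)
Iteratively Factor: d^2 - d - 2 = (d - 2)*(d + 1)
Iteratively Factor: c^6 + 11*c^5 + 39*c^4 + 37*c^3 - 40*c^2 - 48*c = (c + 1)*(c^5 + 10*c^4 + 29*c^3 + 8*c^2 - 48*c) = (c - 1)*(c + 1)*(c^4 + 11*c^3 + 40*c^2 + 48*c) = c*(c - 1)*(c + 1)*(c^3 + 11*c^2 + 40*c + 48) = c*(c - 1)*(c + 1)*(c + 4)*(c^2 + 7*c + 12) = c*(c - 1)*(c + 1)*(c + 3)*(c + 4)*(c + 4)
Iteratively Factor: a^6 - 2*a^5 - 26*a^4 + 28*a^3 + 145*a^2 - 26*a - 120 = (a - 3)*(a^5 + a^4 - 23*a^3 - 41*a^2 + 22*a + 40) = (a - 3)*(a + 4)*(a^4 - 3*a^3 - 11*a^2 + 3*a + 10) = (a - 3)*(a + 1)*(a + 4)*(a^3 - 4*a^2 - 7*a + 10) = (a - 3)*(a + 1)*(a + 2)*(a + 4)*(a^2 - 6*a + 5) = (a - 3)*(a - 1)*(a + 1)*(a + 2)*(a + 4)*(a - 5)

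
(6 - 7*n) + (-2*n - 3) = 3 - 9*n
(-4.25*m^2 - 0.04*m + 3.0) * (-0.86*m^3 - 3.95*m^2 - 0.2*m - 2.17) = 3.655*m^5 + 16.8219*m^4 - 1.572*m^3 - 2.6195*m^2 - 0.5132*m - 6.51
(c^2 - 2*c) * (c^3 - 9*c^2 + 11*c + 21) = c^5 - 11*c^4 + 29*c^3 - c^2 - 42*c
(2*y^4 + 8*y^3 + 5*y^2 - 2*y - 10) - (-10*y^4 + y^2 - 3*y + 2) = 12*y^4 + 8*y^3 + 4*y^2 + y - 12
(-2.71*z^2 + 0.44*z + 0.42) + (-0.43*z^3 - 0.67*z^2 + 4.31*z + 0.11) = -0.43*z^3 - 3.38*z^2 + 4.75*z + 0.53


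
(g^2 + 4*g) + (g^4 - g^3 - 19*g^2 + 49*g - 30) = g^4 - g^3 - 18*g^2 + 53*g - 30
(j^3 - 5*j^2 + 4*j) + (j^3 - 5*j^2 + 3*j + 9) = 2*j^3 - 10*j^2 + 7*j + 9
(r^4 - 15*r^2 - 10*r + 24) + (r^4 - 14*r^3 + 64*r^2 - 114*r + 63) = 2*r^4 - 14*r^3 + 49*r^2 - 124*r + 87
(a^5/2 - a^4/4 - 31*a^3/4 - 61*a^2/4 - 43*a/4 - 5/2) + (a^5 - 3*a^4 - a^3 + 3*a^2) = 3*a^5/2 - 13*a^4/4 - 35*a^3/4 - 49*a^2/4 - 43*a/4 - 5/2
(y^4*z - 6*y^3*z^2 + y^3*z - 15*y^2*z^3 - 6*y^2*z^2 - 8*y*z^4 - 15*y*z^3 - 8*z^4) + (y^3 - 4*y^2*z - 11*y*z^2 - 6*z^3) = y^4*z - 6*y^3*z^2 + y^3*z + y^3 - 15*y^2*z^3 - 6*y^2*z^2 - 4*y^2*z - 8*y*z^4 - 15*y*z^3 - 11*y*z^2 - 8*z^4 - 6*z^3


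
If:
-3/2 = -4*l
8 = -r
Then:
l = 3/8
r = -8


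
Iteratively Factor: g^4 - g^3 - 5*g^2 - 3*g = (g - 3)*(g^3 + 2*g^2 + g) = (g - 3)*(g + 1)*(g^2 + g) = (g - 3)*(g + 1)^2*(g)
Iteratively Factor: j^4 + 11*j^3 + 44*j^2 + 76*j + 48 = (j + 2)*(j^3 + 9*j^2 + 26*j + 24) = (j + 2)*(j + 4)*(j^2 + 5*j + 6) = (j + 2)^2*(j + 4)*(j + 3)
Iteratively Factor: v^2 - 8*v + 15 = (v - 3)*(v - 5)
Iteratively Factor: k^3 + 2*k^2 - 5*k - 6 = (k - 2)*(k^2 + 4*k + 3) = (k - 2)*(k + 3)*(k + 1)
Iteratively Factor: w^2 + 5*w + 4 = (w + 1)*(w + 4)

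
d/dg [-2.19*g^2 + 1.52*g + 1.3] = 1.52 - 4.38*g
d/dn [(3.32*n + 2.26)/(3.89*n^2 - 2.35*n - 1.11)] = (-12.9148*n^2 - 17.5828*n + 1.6258)/(15.1321*n^4 - 18.283*n^3 - 3.1133*n^2 + 5.217*n + 1.2321)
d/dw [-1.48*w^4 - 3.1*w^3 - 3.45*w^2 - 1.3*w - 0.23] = -5.92*w^3 - 9.3*w^2 - 6.9*w - 1.3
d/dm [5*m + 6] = 5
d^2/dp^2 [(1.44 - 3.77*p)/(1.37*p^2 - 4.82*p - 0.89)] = ((2.74*p - 4.82)*(3.77*p - 1.44)*(5.48*p - 9.64) + (30.9894*p - 40.2884)*(-1.37*p^2 + 4.82*p + 0.89))/(-1.37*p^2 + 4.82*p + 0.89)^3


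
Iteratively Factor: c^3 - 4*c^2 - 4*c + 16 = (c - 4)*(c^2 - 4) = (c - 4)*(c + 2)*(c - 2)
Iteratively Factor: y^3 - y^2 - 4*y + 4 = (y + 2)*(y^2 - 3*y + 2) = (y - 1)*(y + 2)*(y - 2)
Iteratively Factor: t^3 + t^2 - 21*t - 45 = (t - 5)*(t^2 + 6*t + 9) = (t - 5)*(t + 3)*(t + 3)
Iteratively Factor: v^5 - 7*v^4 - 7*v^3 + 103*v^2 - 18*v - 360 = (v + 3)*(v^4 - 10*v^3 + 23*v^2 + 34*v - 120) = (v - 4)*(v + 3)*(v^3 - 6*v^2 - v + 30) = (v - 4)*(v + 2)*(v + 3)*(v^2 - 8*v + 15) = (v - 4)*(v - 3)*(v + 2)*(v + 3)*(v - 5)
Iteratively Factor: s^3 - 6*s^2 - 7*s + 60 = (s + 3)*(s^2 - 9*s + 20) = (s - 4)*(s + 3)*(s - 5)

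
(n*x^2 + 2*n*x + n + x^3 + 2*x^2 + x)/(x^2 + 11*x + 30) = (n*x^2 + 2*n*x + n + x^3 + 2*x^2 + x)/(x^2 + 11*x + 30)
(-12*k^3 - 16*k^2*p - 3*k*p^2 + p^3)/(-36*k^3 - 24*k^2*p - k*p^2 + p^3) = (k + p)/(3*k + p)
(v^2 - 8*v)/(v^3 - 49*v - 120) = v/(v^2 + 8*v + 15)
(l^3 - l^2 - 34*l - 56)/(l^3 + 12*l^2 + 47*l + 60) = (l^2 - 5*l - 14)/(l^2 + 8*l + 15)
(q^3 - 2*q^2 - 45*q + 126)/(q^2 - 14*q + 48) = (q^2 + 4*q - 21)/(q - 8)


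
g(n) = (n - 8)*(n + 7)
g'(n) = 2*n - 1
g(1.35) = -55.53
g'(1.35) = 1.70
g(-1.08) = -53.75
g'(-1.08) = -3.16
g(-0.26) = -55.67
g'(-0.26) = -1.52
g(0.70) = -56.21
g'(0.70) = 0.40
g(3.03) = -49.85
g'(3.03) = 5.06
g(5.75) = -28.69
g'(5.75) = 10.50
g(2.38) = -52.72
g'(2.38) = 3.76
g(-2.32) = -48.30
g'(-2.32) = -5.64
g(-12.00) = 100.00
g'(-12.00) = -25.00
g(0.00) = -56.00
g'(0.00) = -1.00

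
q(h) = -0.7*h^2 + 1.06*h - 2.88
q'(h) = 1.06 - 1.4*h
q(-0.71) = -3.99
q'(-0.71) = 2.05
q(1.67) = -3.06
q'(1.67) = -1.28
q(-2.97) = -12.20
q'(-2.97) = 5.22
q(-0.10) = -2.99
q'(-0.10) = 1.20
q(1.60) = -2.98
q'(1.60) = -1.18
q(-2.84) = -11.54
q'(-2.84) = 5.04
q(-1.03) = -4.71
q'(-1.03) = 2.50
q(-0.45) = -3.50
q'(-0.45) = 1.69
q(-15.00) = -176.28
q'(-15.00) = 22.06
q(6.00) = -21.72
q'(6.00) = -7.34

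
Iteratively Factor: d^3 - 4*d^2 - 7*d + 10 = (d + 2)*(d^2 - 6*d + 5) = (d - 1)*(d + 2)*(d - 5)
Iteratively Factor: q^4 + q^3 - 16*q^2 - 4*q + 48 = (q + 2)*(q^3 - q^2 - 14*q + 24) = (q - 2)*(q + 2)*(q^2 + q - 12) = (q - 2)*(q + 2)*(q + 4)*(q - 3)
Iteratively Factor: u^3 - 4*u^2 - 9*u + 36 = (u + 3)*(u^2 - 7*u + 12) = (u - 4)*(u + 3)*(u - 3)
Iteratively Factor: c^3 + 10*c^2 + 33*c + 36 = (c + 4)*(c^2 + 6*c + 9) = (c + 3)*(c + 4)*(c + 3)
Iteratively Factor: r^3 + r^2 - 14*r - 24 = (r + 2)*(r^2 - r - 12) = (r - 4)*(r + 2)*(r + 3)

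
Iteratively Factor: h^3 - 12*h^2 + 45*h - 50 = (h - 5)*(h^2 - 7*h + 10) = (h - 5)*(h - 2)*(h - 5)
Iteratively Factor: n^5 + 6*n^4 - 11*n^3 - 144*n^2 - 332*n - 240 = (n + 3)*(n^4 + 3*n^3 - 20*n^2 - 84*n - 80) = (n + 3)*(n + 4)*(n^3 - n^2 - 16*n - 20) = (n + 2)*(n + 3)*(n + 4)*(n^2 - 3*n - 10) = (n + 2)^2*(n + 3)*(n + 4)*(n - 5)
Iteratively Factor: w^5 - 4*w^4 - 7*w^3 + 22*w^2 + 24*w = (w - 4)*(w^4 - 7*w^2 - 6*w) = (w - 4)*(w + 1)*(w^3 - w^2 - 6*w) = (w - 4)*(w - 3)*(w + 1)*(w^2 + 2*w) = (w - 4)*(w - 3)*(w + 1)*(w + 2)*(w)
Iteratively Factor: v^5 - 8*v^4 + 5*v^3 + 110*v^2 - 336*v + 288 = (v - 3)*(v^4 - 5*v^3 - 10*v^2 + 80*v - 96) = (v - 3)*(v - 2)*(v^3 - 3*v^2 - 16*v + 48) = (v - 3)*(v - 2)*(v + 4)*(v^2 - 7*v + 12) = (v - 4)*(v - 3)*(v - 2)*(v + 4)*(v - 3)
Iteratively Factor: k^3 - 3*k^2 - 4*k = (k + 1)*(k^2 - 4*k) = k*(k + 1)*(k - 4)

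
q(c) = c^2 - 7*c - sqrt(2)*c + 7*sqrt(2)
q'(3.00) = -2.41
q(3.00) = -6.34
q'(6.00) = 3.59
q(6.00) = -4.59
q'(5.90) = 3.39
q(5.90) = -4.93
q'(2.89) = -2.63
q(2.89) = -6.07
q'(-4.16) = -16.73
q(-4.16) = 62.21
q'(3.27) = -1.87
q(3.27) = -6.92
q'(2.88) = -2.65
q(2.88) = -6.04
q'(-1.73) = -11.87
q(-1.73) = 27.45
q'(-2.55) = -13.51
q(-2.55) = 37.86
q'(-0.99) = -10.39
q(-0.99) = 19.21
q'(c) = 2*c - 7 - sqrt(2)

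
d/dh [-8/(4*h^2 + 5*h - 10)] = 8*(8*h + 5)/(4*h^2 + 5*h - 10)^2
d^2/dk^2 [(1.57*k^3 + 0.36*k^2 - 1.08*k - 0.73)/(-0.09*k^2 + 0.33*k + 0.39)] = (1.11022302462516e-16*k^4 - 0.456048*k^3 - 1.252692*k^2 - 1.33542*k - 0.177264)/(0.000729*k^6 - 0.008019*k^5 + 0.019926*k^4 + 0.033561*k^3 - 0.086346*k^2 - 0.150579*k - 0.059319)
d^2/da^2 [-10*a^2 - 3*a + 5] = -20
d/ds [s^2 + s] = 2*s + 1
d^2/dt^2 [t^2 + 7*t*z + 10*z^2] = 2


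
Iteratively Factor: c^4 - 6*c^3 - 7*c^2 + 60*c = (c)*(c^3 - 6*c^2 - 7*c + 60) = c*(c - 4)*(c^2 - 2*c - 15) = c*(c - 5)*(c - 4)*(c + 3)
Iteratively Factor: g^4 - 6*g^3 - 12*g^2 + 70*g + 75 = (g - 5)*(g^3 - g^2 - 17*g - 15) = (g - 5)*(g + 3)*(g^2 - 4*g - 5) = (g - 5)*(g + 1)*(g + 3)*(g - 5)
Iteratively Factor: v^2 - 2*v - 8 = (v + 2)*(v - 4)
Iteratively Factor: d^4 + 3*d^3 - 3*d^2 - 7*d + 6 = (d - 1)*(d^3 + 4*d^2 + d - 6) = (d - 1)^2*(d^2 + 5*d + 6) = (d - 1)^2*(d + 3)*(d + 2)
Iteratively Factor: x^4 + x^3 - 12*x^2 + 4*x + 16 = (x - 2)*(x^3 + 3*x^2 - 6*x - 8) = (x - 2)^2*(x^2 + 5*x + 4) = (x - 2)^2*(x + 1)*(x + 4)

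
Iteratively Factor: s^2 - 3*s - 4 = (s + 1)*(s - 4)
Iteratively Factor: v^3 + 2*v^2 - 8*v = (v + 4)*(v^2 - 2*v) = (v - 2)*(v + 4)*(v)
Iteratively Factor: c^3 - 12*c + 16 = (c + 4)*(c^2 - 4*c + 4) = (c - 2)*(c + 4)*(c - 2)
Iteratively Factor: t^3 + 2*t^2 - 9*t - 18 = (t + 3)*(t^2 - t - 6) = (t + 2)*(t + 3)*(t - 3)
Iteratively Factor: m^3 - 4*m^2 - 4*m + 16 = (m + 2)*(m^2 - 6*m + 8) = (m - 4)*(m + 2)*(m - 2)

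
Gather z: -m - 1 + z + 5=-m + z + 4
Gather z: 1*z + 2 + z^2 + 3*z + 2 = z^2 + 4*z + 4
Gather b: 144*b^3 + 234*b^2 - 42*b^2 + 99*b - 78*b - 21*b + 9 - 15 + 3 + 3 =144*b^3 + 192*b^2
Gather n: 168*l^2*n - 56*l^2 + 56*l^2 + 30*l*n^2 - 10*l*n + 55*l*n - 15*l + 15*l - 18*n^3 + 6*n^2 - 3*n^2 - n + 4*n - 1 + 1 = -18*n^3 + n^2*(30*l + 3) + n*(168*l^2 + 45*l + 3)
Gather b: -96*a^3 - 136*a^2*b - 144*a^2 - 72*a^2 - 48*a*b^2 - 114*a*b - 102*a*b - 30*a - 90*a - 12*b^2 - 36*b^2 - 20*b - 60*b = -96*a^3 - 216*a^2 - 120*a + b^2*(-48*a - 48) + b*(-136*a^2 - 216*a - 80)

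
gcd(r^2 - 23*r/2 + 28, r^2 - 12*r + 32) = r - 8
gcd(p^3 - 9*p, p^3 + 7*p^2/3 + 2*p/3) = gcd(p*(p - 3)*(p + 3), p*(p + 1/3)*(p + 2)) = p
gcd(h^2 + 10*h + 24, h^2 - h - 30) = 1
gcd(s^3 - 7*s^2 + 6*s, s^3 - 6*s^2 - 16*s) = s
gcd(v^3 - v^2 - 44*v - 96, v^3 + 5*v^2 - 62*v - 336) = v - 8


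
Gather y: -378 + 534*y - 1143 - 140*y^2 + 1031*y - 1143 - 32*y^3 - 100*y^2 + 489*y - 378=-32*y^3 - 240*y^2 + 2054*y - 3042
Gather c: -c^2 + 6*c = -c^2 + 6*c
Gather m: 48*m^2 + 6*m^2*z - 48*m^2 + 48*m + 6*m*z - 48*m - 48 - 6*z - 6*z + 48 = 6*m^2*z + 6*m*z - 12*z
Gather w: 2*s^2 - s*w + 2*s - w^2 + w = 2*s^2 + 2*s - w^2 + w*(1 - s)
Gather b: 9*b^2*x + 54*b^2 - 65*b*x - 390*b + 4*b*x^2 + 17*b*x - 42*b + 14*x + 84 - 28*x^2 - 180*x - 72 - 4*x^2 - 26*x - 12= b^2*(9*x + 54) + b*(4*x^2 - 48*x - 432) - 32*x^2 - 192*x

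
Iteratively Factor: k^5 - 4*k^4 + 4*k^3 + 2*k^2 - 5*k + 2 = (k - 1)*(k^4 - 3*k^3 + k^2 + 3*k - 2) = (k - 2)*(k - 1)*(k^3 - k^2 - k + 1) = (k - 2)*(k - 1)*(k + 1)*(k^2 - 2*k + 1) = (k - 2)*(k - 1)^2*(k + 1)*(k - 1)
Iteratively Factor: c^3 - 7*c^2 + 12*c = (c - 4)*(c^2 - 3*c) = c*(c - 4)*(c - 3)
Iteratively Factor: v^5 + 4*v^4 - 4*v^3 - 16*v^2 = (v)*(v^4 + 4*v^3 - 4*v^2 - 16*v) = v*(v - 2)*(v^3 + 6*v^2 + 8*v) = v^2*(v - 2)*(v^2 + 6*v + 8) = v^2*(v - 2)*(v + 2)*(v + 4)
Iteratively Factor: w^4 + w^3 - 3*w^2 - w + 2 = (w - 1)*(w^3 + 2*w^2 - w - 2) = (w - 1)*(w + 1)*(w^2 + w - 2) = (w - 1)^2*(w + 1)*(w + 2)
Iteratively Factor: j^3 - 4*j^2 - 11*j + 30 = (j - 2)*(j^2 - 2*j - 15) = (j - 5)*(j - 2)*(j + 3)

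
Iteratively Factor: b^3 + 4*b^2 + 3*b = (b)*(b^2 + 4*b + 3) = b*(b + 3)*(b + 1)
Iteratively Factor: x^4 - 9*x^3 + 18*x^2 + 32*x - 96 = (x - 4)*(x^3 - 5*x^2 - 2*x + 24) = (x - 4)*(x - 3)*(x^2 - 2*x - 8) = (x - 4)*(x - 3)*(x + 2)*(x - 4)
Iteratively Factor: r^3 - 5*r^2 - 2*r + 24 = (r - 3)*(r^2 - 2*r - 8) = (r - 3)*(r + 2)*(r - 4)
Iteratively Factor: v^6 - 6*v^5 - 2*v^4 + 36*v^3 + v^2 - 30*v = (v)*(v^5 - 6*v^4 - 2*v^3 + 36*v^2 + v - 30) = v*(v + 1)*(v^4 - 7*v^3 + 5*v^2 + 31*v - 30) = v*(v - 1)*(v + 1)*(v^3 - 6*v^2 - v + 30) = v*(v - 1)*(v + 1)*(v + 2)*(v^2 - 8*v + 15) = v*(v - 5)*(v - 1)*(v + 1)*(v + 2)*(v - 3)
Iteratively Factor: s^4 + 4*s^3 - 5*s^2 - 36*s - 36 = (s - 3)*(s^3 + 7*s^2 + 16*s + 12) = (s - 3)*(s + 3)*(s^2 + 4*s + 4) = (s - 3)*(s + 2)*(s + 3)*(s + 2)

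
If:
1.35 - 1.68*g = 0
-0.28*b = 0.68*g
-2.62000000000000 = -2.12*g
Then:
No Solution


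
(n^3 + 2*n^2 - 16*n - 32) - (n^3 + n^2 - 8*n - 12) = n^2 - 8*n - 20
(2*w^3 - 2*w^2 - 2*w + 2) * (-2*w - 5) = -4*w^4 - 6*w^3 + 14*w^2 + 6*w - 10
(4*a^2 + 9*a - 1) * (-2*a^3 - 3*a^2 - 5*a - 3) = -8*a^5 - 30*a^4 - 45*a^3 - 54*a^2 - 22*a + 3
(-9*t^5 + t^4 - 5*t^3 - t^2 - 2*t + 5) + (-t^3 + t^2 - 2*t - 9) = -9*t^5 + t^4 - 6*t^3 - 4*t - 4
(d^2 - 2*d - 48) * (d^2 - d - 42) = d^4 - 3*d^3 - 88*d^2 + 132*d + 2016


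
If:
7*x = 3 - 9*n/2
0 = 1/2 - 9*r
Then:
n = 2/3 - 14*x/9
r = 1/18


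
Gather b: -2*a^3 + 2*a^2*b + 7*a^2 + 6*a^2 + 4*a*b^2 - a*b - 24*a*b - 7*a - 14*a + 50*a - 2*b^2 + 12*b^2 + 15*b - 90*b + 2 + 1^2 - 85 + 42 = -2*a^3 + 13*a^2 + 29*a + b^2*(4*a + 10) + b*(2*a^2 - 25*a - 75) - 40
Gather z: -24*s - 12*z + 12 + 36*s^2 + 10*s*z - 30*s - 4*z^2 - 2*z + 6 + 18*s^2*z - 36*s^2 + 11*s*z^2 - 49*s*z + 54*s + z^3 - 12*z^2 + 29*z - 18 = z^3 + z^2*(11*s - 16) + z*(18*s^2 - 39*s + 15)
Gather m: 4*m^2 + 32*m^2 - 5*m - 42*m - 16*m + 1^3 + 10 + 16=36*m^2 - 63*m + 27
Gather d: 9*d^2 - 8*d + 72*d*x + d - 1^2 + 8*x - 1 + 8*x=9*d^2 + d*(72*x - 7) + 16*x - 2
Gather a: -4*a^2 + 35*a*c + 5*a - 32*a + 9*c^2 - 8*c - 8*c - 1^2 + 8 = -4*a^2 + a*(35*c - 27) + 9*c^2 - 16*c + 7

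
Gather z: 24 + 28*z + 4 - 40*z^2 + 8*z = -40*z^2 + 36*z + 28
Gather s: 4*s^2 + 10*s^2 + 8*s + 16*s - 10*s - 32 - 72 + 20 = 14*s^2 + 14*s - 84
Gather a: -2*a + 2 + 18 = 20 - 2*a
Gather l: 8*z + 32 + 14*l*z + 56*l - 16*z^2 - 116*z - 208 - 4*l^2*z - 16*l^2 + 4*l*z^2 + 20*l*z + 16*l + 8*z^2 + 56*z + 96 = l^2*(-4*z - 16) + l*(4*z^2 + 34*z + 72) - 8*z^2 - 52*z - 80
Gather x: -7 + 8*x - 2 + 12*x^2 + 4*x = 12*x^2 + 12*x - 9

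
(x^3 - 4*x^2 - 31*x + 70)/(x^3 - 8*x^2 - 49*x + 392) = (x^2 + 3*x - 10)/(x^2 - x - 56)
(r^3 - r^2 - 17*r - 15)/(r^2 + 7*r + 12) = (r^2 - 4*r - 5)/(r + 4)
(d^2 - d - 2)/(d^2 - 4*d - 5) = (d - 2)/(d - 5)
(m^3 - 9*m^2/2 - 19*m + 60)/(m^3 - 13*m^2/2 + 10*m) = (m^2 - 2*m - 24)/(m*(m - 4))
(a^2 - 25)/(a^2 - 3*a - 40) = (a - 5)/(a - 8)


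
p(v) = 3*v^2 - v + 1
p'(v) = 6*v - 1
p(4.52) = 57.77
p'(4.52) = 26.12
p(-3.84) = 49.08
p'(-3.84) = -24.04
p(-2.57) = 23.38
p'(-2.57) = -16.42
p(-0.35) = 1.72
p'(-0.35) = -3.10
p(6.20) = 110.12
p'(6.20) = 36.20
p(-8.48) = 225.21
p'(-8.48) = -51.88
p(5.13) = 74.82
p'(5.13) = 29.78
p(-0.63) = 2.82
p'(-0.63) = -4.78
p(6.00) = 103.00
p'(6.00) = 35.00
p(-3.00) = 31.00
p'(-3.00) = -19.00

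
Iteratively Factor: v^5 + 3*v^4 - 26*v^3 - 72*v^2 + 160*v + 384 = (v + 4)*(v^4 - v^3 - 22*v^2 + 16*v + 96) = (v + 2)*(v + 4)*(v^3 - 3*v^2 - 16*v + 48) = (v + 2)*(v + 4)^2*(v^2 - 7*v + 12) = (v - 4)*(v + 2)*(v + 4)^2*(v - 3)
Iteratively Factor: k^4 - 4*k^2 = (k - 2)*(k^3 + 2*k^2) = (k - 2)*(k + 2)*(k^2) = k*(k - 2)*(k + 2)*(k)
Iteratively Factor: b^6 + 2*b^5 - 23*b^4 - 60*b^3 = (b)*(b^5 + 2*b^4 - 23*b^3 - 60*b^2) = b^2*(b^4 + 2*b^3 - 23*b^2 - 60*b) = b^2*(b - 5)*(b^3 + 7*b^2 + 12*b) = b^3*(b - 5)*(b^2 + 7*b + 12) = b^3*(b - 5)*(b + 4)*(b + 3)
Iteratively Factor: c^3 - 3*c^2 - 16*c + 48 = (c - 3)*(c^2 - 16) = (c - 4)*(c - 3)*(c + 4)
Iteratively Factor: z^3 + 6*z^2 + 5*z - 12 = (z + 4)*(z^2 + 2*z - 3) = (z + 3)*(z + 4)*(z - 1)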